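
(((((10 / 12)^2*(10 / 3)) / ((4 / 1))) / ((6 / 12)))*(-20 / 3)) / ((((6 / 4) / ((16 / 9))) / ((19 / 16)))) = -23750 / 2187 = -10.86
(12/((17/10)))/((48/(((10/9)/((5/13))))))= 65/153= 0.42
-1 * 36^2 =-1296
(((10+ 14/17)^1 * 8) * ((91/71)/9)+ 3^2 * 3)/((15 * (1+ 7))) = 0.33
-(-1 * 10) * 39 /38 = 10.26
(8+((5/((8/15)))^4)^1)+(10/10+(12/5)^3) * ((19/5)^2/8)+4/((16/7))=99344246821/12800000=7761.27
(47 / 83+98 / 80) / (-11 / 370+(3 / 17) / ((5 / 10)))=196877 / 35524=5.54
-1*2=-2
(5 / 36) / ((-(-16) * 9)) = 0.00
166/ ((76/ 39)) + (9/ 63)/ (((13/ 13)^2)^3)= 22697/ 266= 85.33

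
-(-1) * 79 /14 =5.64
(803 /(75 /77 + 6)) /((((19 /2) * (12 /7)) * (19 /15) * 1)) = 2164085 /387714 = 5.58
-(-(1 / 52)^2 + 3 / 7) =-8105 / 18928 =-0.43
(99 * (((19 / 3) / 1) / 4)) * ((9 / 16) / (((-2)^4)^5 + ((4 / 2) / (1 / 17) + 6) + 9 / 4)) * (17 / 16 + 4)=457083 / 1073785088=0.00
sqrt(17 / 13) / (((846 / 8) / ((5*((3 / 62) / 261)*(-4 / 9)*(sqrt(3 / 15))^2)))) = -8*sqrt(221) / 133477227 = -0.00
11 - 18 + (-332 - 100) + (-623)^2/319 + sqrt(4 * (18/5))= 6 * sqrt(10)/5 + 248088/319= 781.50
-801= -801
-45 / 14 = -3.21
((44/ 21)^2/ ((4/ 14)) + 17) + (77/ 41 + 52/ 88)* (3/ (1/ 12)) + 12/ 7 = 3493715/ 28413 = 122.96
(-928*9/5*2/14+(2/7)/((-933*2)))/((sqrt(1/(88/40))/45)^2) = -330621291/311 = -1063090.97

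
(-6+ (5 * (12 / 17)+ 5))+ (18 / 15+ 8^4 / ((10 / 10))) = 348477 / 85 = 4099.73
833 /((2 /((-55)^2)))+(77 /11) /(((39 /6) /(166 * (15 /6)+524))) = 1260923.73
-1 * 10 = -10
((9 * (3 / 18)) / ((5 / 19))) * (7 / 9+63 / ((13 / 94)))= 1014391 / 390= 2601.00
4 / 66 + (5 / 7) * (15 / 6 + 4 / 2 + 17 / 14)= 6698 / 1617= 4.14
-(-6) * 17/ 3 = 34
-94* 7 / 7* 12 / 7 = -1128 / 7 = -161.14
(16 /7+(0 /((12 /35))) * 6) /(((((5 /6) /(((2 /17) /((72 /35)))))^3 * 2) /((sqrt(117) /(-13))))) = -49 * sqrt(13) /574821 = -0.00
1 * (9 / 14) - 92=-1279 / 14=-91.36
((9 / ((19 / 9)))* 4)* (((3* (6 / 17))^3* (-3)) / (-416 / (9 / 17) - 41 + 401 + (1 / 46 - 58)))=2346843456 / 18695070425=0.13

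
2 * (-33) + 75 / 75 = -65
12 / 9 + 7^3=1033 / 3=344.33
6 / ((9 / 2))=4 / 3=1.33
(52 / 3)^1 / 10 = 26 / 15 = 1.73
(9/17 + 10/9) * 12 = 1004/51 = 19.69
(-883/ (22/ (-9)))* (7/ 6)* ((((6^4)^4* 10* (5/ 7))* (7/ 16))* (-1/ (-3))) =13622875264051200/ 11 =1238443205822836.36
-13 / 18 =-0.72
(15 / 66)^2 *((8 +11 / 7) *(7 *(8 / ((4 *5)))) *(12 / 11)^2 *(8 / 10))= 19296 / 14641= 1.32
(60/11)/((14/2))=60/77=0.78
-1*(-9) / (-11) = -9 / 11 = -0.82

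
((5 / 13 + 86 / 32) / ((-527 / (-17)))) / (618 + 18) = 213 / 1366976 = 0.00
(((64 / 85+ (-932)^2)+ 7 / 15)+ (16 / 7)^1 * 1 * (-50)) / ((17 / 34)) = 3100584034 / 1785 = 1737021.87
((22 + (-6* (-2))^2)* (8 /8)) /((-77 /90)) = -14940 /77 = -194.03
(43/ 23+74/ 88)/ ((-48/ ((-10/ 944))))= 0.00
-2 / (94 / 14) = -14 / 47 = -0.30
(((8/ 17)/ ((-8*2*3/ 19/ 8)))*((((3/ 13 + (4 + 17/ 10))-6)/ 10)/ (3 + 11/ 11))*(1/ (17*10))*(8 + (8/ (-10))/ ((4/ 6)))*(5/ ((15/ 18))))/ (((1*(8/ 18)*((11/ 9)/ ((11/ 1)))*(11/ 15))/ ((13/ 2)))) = 41553/ 374000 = 0.11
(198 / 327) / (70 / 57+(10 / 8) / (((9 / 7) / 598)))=22572 / 21718795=0.00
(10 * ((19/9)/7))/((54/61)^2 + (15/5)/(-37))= 4.29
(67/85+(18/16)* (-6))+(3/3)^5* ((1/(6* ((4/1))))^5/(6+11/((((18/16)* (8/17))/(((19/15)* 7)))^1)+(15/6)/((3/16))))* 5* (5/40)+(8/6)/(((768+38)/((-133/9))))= -39885240018390107/6662852361584640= -5.99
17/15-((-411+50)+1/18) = 32587/90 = 362.08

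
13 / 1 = 13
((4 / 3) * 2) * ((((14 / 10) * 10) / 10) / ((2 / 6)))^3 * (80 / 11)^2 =6322176 / 605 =10449.88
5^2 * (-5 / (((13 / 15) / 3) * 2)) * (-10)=28125 / 13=2163.46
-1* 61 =-61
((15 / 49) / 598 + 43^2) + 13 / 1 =54560339 / 29302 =1862.00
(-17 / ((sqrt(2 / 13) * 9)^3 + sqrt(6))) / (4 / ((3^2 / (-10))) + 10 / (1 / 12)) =-1989 / (13520 * sqrt(6) + 116640 * sqrt(26)) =-0.00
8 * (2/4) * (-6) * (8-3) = -120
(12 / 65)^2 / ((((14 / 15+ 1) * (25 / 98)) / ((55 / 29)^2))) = 5122656 / 20608705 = 0.25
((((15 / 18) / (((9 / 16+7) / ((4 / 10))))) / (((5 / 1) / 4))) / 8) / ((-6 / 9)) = -4 / 605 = -0.01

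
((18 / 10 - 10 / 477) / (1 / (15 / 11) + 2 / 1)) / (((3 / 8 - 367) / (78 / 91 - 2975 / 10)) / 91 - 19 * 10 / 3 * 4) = -0.00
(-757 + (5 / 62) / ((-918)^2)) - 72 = -43314328147 / 52248888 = -829.00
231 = 231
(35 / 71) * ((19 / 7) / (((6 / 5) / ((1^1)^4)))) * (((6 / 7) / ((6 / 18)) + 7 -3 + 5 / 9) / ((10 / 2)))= 42655 / 26838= 1.59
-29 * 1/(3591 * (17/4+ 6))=-0.00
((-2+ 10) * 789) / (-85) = -6312 / 85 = -74.26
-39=-39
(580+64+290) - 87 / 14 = 12989 / 14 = 927.79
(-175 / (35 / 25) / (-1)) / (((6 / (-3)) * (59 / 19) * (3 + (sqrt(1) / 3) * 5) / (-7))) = 7125 / 236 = 30.19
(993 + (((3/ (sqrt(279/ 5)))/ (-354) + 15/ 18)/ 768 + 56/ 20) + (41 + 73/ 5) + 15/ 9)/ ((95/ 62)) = 752143111/ 1094400-sqrt(155)/ 12913920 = 687.27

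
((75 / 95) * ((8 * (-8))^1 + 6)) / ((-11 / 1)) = 870 / 209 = 4.16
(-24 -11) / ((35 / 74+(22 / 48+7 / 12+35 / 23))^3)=-59637639495168 / 47700204370675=-1.25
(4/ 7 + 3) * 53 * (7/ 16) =1325/ 16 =82.81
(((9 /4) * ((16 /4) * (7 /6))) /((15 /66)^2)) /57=1694 /475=3.57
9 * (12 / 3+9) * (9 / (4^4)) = 1053 / 256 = 4.11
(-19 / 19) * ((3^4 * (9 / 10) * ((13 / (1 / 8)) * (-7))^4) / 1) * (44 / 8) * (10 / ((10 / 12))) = -6757203299438592 / 5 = -1351440659887718.40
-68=-68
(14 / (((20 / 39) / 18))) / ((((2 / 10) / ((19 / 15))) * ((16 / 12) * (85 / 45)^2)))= 3781323 / 5780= 654.21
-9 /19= -0.47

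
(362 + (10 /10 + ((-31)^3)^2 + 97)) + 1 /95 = 84312893396 /95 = 887504141.01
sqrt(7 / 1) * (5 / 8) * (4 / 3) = 5 * sqrt(7) / 6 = 2.20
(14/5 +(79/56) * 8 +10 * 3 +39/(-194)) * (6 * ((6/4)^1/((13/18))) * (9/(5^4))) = 217225233/27584375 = 7.87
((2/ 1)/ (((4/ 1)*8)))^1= 0.06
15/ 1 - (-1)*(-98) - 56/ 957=-79487/ 957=-83.06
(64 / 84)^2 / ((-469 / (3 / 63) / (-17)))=4352 / 4343409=0.00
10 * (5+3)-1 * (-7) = 87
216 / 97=2.23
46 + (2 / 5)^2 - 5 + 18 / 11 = 11769 / 275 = 42.80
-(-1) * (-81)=-81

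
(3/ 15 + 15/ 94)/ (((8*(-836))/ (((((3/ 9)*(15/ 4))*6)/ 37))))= -507/ 46521728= -0.00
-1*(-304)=304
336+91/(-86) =28805/86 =334.94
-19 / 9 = -2.11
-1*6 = -6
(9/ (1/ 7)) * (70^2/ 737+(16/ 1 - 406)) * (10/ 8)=-44498475/ 1474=-30188.92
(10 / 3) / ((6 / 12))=20 / 3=6.67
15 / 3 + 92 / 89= 537 / 89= 6.03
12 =12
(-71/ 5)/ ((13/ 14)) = -994/ 65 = -15.29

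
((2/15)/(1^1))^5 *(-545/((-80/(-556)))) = -121208/759375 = -0.16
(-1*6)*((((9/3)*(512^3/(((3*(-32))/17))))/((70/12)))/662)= 1283457024/11585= 110786.10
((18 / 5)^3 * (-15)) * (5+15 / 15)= -104976 / 25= -4199.04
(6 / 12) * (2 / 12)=1 / 12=0.08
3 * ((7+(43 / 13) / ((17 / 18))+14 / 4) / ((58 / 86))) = 62.29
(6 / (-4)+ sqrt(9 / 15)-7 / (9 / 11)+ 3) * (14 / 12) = -889 / 108+ 7 * sqrt(15) / 30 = -7.33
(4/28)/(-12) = -1/84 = -0.01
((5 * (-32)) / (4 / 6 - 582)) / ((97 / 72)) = 2160 / 10573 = 0.20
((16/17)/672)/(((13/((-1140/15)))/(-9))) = 114/1547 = 0.07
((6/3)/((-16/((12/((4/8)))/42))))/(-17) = 1/238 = 0.00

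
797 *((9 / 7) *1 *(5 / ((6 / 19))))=227145 / 14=16224.64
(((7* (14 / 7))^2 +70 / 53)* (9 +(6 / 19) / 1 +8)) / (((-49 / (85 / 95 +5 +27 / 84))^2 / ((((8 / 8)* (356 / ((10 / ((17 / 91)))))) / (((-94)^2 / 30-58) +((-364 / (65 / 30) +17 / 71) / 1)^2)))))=8785444302188068959 / 681793263035482612924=0.01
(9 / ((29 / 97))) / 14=873 / 406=2.15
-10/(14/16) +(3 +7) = -10/7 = -1.43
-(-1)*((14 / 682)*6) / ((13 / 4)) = 168 / 4433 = 0.04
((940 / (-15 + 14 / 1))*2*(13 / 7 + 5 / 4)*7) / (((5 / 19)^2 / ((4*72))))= -850250304 / 5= -170050060.80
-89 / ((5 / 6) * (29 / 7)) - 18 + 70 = 3802 / 145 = 26.22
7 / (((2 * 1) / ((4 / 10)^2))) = 14 / 25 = 0.56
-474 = -474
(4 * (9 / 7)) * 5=180 / 7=25.71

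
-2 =-2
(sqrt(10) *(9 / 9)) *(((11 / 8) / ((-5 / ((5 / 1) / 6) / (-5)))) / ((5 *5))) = 11 *sqrt(10) / 240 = 0.14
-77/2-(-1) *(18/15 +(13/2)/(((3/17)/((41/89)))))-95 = -153968/1335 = -115.33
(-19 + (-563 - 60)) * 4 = -2568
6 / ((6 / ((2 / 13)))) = 2 / 13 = 0.15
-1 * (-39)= 39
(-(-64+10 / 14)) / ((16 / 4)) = 443 / 28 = 15.82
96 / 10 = 48 / 5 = 9.60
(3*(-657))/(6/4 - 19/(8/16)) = 54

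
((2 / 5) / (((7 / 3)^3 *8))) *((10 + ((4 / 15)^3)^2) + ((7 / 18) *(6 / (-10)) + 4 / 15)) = 228580067 / 5788125000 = 0.04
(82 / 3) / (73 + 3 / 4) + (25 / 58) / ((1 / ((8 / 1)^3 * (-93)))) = -526742488 / 25665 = -20523.77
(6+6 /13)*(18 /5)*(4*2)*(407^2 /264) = 7589736 /65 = 116765.17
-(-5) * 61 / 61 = 5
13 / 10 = 1.30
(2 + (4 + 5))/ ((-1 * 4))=-11/ 4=-2.75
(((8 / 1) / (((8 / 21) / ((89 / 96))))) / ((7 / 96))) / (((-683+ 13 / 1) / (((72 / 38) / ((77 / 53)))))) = -254718 / 490105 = -0.52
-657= -657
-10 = -10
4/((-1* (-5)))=4/5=0.80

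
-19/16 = -1.19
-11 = -11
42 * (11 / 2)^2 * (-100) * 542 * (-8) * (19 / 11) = 951535200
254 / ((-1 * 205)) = -254 / 205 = -1.24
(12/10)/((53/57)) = 342/265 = 1.29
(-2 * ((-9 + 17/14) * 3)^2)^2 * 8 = 22867622082/2401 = 9524207.45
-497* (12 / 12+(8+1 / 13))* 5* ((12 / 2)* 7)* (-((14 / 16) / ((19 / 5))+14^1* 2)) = 13211624265 / 494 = 26744178.67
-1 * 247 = -247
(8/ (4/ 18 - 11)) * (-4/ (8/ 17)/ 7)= 612/ 679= 0.90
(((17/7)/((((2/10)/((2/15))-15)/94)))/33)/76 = -0.01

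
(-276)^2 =76176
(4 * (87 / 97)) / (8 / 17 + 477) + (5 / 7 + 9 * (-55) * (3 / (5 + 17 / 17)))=-2720207971 / 11022886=-246.78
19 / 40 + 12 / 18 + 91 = 11057 / 120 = 92.14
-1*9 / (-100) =9 / 100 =0.09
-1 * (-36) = 36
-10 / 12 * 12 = -10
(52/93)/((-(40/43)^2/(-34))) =408629/18600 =21.97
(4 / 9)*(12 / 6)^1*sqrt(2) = 8*sqrt(2) / 9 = 1.26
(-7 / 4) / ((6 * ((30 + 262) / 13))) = -91 / 7008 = -0.01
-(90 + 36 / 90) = -452 / 5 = -90.40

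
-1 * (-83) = 83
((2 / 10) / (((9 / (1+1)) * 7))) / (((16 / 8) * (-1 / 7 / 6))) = -2 / 15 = -0.13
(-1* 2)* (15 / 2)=-15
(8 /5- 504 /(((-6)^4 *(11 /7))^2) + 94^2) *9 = 124728935629 /1568160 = 79538.40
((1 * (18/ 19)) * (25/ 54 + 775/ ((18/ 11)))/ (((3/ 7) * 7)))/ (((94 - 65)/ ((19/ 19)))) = 25600/ 4959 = 5.16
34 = 34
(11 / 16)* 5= 55 / 16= 3.44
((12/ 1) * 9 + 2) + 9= 119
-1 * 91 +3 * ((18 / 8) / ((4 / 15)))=-1051 / 16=-65.69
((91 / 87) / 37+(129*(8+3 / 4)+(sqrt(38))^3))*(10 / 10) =38*sqrt(38)+14534149 / 12876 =1363.03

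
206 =206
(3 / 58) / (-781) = -3 / 45298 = -0.00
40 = 40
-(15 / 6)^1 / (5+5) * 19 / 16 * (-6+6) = 0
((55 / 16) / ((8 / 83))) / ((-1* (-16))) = 4565 / 2048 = 2.23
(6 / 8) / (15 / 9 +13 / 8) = 18 / 79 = 0.23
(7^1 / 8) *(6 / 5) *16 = 84 / 5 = 16.80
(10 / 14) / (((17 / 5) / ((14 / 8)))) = 25 / 68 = 0.37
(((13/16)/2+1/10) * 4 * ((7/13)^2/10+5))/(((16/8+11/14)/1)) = 1606311/439400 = 3.66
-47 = -47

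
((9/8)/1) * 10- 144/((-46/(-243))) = -68949/92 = -749.45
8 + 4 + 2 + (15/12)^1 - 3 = 49/4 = 12.25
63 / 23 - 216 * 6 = -29745 / 23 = -1293.26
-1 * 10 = -10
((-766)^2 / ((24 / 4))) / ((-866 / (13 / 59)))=-1906957 / 76641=-24.88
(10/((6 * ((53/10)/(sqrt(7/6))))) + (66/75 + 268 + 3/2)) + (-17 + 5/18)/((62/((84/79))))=25 * sqrt(42)/477 + 99218743/367350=270.43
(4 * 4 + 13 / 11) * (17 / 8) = 3213 / 88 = 36.51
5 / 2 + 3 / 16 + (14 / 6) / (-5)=533 / 240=2.22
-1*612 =-612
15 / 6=5 / 2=2.50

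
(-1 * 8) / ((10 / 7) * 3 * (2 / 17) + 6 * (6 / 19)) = -2261 / 678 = -3.33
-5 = -5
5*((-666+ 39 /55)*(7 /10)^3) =-12550713 /11000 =-1140.97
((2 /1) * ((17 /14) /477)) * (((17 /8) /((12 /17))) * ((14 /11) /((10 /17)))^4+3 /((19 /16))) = 19436063283587 /55730380860000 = 0.35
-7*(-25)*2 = 350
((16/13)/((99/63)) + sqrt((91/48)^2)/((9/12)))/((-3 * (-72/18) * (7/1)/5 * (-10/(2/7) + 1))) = -12175/2100384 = -0.01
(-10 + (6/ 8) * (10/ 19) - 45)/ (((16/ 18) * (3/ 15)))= -93375/ 304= -307.15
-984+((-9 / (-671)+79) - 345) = -838741 / 671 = -1249.99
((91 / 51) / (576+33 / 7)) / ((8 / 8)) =637 / 207315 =0.00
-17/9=-1.89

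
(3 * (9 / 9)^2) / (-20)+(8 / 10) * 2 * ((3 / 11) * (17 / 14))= 117 / 308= 0.38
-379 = -379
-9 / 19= -0.47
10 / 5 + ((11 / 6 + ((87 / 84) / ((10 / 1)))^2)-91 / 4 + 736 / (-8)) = -26085077 / 235200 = -110.91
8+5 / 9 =77 / 9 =8.56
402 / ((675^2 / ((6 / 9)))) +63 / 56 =4102769 / 3645000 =1.13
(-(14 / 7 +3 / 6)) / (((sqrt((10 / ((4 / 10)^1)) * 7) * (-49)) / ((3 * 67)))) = 201 * sqrt(7) / 686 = 0.78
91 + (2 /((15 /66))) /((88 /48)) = 479 /5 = 95.80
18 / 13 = 1.38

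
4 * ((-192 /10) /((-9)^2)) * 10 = -256 /27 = -9.48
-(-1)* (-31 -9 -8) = -48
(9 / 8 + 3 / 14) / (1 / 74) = 2775 / 28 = 99.11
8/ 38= 4/ 19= 0.21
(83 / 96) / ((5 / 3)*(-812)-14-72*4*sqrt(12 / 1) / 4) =-170233 / 260264512 + 2241*sqrt(3) / 32533064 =-0.00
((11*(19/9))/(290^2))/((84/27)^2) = 0.00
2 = 2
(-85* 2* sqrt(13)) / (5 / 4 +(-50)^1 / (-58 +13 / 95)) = -747592* sqrt(13) / 9297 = -289.93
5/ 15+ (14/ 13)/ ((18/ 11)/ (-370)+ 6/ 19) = 593479/ 156507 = 3.79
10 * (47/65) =7.23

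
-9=-9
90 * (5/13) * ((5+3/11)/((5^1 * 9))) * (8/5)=928/143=6.49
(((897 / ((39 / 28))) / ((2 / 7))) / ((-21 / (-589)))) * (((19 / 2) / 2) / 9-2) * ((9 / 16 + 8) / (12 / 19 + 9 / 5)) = -9344652865 / 28512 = -327744.56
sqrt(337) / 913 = 0.02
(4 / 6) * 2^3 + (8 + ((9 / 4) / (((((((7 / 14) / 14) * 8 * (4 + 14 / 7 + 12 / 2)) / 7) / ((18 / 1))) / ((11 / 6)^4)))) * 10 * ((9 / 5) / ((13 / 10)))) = 32316685 / 2496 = 12947.39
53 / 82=0.65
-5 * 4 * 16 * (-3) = 960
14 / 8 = 7 / 4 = 1.75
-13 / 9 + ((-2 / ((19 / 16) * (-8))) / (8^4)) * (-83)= -253675 / 175104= -1.45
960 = 960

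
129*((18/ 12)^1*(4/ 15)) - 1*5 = 233/ 5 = 46.60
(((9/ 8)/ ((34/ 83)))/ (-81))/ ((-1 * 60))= 83/ 146880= 0.00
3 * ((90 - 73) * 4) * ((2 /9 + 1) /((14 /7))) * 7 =2618 /3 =872.67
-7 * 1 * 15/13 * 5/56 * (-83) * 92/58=143175/1508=94.94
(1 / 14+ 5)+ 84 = 1247 / 14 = 89.07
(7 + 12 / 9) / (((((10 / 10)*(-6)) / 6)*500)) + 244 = 14639 / 60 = 243.98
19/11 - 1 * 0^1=19/11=1.73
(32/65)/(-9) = -32/585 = -0.05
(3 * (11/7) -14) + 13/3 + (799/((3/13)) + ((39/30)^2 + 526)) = 8368649/2100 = 3985.07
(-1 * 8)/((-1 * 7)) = 8/7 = 1.14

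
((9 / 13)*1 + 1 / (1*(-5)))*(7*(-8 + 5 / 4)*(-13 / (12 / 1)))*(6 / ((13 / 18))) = 13608 / 65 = 209.35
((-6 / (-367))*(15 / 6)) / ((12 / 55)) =275 / 1468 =0.19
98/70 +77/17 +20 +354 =32294/85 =379.93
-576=-576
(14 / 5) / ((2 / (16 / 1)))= 112 / 5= 22.40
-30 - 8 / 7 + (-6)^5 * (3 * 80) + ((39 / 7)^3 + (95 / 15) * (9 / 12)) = -2560280215 / 1372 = -1866093.45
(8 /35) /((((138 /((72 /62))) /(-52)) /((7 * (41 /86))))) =-51168 /153295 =-0.33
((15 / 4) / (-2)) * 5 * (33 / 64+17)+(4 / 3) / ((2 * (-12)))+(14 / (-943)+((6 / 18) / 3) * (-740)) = -1071134285 / 4345344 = -246.50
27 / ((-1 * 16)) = -27 / 16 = -1.69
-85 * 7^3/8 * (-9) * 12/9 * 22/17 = 56595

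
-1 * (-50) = 50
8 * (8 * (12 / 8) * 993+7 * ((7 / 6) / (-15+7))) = 571919 / 6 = 95319.83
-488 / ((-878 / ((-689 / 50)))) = -84058 / 10975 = -7.66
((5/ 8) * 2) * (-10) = -12.50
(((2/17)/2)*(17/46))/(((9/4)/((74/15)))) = 148/3105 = 0.05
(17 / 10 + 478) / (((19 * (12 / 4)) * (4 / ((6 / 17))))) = 4797 / 6460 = 0.74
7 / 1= 7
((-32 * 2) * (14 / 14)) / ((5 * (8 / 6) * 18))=-8 / 15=-0.53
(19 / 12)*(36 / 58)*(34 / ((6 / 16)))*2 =5168 / 29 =178.21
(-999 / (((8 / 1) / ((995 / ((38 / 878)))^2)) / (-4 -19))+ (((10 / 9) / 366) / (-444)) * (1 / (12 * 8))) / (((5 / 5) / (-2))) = -38470368075178162904995 / 12671411904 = -3035996964397.80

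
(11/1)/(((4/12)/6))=198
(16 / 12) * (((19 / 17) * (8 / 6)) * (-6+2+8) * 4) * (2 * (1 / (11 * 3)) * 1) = 9728 / 5049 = 1.93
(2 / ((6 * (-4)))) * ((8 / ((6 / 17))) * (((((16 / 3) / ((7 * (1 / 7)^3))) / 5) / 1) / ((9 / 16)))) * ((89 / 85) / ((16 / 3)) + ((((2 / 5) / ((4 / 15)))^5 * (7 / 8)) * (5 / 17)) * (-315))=218721349 / 2025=108010.54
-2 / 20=-1 / 10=-0.10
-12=-12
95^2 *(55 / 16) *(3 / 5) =297825 / 16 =18614.06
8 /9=0.89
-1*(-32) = 32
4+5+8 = 17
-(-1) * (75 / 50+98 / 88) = 115 / 44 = 2.61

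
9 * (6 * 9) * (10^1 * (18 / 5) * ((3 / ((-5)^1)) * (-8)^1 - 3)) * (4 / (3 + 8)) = 629856 / 55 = 11451.93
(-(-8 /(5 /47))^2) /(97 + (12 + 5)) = -70688 /1425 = -49.61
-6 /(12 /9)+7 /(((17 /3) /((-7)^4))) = 100689 /34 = 2961.44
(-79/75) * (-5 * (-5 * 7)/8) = -553/24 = -23.04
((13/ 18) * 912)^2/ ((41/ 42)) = 54664064/ 123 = 444423.28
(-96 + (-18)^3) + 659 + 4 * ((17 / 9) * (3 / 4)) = -15790 / 3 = -5263.33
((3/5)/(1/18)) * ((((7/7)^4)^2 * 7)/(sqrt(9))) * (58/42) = 174/5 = 34.80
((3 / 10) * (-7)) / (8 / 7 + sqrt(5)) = -0.62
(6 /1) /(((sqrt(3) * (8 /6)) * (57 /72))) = 36 * sqrt(3) /19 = 3.28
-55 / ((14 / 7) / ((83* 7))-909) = 31955 / 528127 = 0.06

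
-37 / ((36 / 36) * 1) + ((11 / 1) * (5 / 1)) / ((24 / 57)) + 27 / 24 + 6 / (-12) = 377 / 4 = 94.25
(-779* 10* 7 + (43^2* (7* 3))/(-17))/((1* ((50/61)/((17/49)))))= -1202371/50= -24047.42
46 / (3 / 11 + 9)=253 / 51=4.96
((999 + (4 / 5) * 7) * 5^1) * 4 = 20092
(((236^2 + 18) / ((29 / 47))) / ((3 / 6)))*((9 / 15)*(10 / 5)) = 31422696 / 145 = 216708.25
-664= -664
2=2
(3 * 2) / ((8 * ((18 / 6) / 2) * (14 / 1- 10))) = 1 / 8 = 0.12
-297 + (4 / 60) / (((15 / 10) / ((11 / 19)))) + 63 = -200048 / 855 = -233.97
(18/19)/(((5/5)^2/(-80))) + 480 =7680/19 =404.21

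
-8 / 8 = -1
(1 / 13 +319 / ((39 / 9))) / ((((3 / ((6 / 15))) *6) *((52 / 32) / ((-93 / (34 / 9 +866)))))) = -178188 / 1653665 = -0.11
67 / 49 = 1.37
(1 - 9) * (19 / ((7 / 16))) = -2432 / 7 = -347.43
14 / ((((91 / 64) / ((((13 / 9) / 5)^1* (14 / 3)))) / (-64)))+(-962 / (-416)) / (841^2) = -1297866288253 / 1527726960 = -849.54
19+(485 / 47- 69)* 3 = -7381 / 47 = -157.04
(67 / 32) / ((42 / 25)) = 1675 / 1344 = 1.25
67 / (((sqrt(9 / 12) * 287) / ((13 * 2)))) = 3484 * sqrt(3) / 861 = 7.01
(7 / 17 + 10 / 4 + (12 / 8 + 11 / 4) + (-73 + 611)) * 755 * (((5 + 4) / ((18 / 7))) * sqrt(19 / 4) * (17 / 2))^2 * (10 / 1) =2214878256675 / 128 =17303736380.27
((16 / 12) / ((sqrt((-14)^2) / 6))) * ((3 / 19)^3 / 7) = 108 / 336091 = 0.00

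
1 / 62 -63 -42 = -6509 / 62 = -104.98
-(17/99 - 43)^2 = -17977600/9801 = -1834.26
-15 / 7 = -2.14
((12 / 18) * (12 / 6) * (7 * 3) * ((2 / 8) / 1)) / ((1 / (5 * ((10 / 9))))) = 350 / 9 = 38.89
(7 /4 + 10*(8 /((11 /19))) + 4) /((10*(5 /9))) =56997 /2200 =25.91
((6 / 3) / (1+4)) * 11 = 22 / 5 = 4.40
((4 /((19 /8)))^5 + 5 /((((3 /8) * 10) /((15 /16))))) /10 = 146598223 /99043960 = 1.48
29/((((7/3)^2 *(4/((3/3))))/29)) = 7569/196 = 38.62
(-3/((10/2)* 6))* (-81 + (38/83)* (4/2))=6647/830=8.01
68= 68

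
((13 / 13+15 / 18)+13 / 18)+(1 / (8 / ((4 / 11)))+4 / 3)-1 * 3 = 185 / 198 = 0.93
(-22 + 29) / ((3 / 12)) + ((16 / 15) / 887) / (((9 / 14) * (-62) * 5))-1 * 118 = -1670442862 / 18560475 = -90.00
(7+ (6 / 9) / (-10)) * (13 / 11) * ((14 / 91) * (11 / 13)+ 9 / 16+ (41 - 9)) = 29467 / 110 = 267.88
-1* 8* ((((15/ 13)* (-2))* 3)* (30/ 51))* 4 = 28800/ 221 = 130.32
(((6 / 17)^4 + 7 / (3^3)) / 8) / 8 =619639 / 144324288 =0.00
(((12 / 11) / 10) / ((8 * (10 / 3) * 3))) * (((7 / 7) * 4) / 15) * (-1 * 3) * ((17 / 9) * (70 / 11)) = -119 / 9075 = -0.01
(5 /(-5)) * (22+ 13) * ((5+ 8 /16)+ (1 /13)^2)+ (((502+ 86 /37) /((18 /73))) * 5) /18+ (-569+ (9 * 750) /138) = -144.65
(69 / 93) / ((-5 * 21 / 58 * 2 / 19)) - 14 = -58243 / 3255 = -17.89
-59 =-59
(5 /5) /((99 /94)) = 94 /99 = 0.95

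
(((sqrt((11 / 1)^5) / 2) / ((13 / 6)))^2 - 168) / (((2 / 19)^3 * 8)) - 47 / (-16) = 9747130325 / 10816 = 901176.99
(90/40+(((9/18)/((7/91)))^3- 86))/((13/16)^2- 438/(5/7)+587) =-81440/10897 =-7.47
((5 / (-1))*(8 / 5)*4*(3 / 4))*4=-96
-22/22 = -1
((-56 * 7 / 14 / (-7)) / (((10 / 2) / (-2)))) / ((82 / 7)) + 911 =186727 / 205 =910.86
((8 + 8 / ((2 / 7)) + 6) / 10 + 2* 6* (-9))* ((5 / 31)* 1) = -519 / 31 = -16.74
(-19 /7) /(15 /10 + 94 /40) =-380 /539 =-0.71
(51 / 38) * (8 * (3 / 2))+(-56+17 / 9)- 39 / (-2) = -6329 / 342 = -18.51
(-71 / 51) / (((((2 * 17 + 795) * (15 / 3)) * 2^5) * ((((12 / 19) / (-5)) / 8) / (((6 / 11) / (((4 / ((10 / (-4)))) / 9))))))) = -20235 / 9921472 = -0.00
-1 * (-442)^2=-195364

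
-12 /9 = -4 /3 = -1.33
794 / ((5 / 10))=1588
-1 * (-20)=20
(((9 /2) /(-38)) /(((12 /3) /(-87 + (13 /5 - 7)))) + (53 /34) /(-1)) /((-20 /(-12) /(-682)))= -30322743 /64600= -469.39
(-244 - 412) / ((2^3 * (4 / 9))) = -369 / 2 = -184.50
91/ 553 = 13/ 79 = 0.16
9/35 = 0.26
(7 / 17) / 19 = 7 / 323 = 0.02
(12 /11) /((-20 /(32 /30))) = -16 /275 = -0.06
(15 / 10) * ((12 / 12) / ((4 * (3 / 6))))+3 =15 / 4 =3.75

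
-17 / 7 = -2.43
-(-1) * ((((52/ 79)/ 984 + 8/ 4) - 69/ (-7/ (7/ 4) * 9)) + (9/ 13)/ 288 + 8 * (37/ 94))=447651649/ 63328928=7.07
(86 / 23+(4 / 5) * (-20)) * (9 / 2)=-1269 / 23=-55.17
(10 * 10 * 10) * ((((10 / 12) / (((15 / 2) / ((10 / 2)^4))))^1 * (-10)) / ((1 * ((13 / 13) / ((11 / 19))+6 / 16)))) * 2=-220000000 / 333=-660660.66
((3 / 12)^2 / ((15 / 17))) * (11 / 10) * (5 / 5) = 0.08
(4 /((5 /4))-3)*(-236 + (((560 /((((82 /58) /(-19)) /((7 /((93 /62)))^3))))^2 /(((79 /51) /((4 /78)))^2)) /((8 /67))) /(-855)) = -73060531879323651724 /58163246924445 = -1256128.84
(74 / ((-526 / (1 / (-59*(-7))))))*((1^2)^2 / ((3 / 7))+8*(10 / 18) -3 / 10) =-21571 / 9775710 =-0.00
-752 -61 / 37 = -27885 / 37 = -753.65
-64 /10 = -6.40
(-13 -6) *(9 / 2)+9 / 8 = -675 / 8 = -84.38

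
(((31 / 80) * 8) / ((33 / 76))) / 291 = 1178 / 48015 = 0.02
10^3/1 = 1000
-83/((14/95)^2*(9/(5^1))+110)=-3745375/4965514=-0.75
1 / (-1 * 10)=-1 / 10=-0.10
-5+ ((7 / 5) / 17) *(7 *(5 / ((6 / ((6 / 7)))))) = -78 / 17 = -4.59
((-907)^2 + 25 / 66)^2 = 2947931713829881 / 4356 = 676752000420.08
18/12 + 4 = 11/2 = 5.50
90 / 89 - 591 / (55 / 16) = -836634 / 4895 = -170.92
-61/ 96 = -0.64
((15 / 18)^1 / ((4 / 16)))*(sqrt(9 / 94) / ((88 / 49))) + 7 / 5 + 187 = 245*sqrt(94) / 4136 + 942 / 5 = 188.97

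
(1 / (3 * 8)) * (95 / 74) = 95 / 1776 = 0.05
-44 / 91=-0.48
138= 138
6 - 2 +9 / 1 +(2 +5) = 20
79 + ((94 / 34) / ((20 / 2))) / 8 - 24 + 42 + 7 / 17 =97.45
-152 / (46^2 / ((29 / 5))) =-1102 / 2645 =-0.42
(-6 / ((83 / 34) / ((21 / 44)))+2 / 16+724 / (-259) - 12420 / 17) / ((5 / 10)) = -23618963717 / 16079756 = -1468.86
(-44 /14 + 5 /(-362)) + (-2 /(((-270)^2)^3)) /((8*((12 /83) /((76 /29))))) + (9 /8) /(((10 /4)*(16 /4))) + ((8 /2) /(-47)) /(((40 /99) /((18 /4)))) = -32050245770102167958773 /8028534939412428000000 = -3.99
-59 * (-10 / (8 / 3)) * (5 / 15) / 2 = 295 / 8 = 36.88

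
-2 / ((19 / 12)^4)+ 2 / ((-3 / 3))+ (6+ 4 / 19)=507248 / 130321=3.89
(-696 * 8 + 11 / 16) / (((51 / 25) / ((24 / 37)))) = -2226925 / 1258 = -1770.21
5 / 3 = 1.67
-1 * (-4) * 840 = 3360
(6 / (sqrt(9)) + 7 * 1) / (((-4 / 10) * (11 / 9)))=-405 / 22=-18.41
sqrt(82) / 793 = 0.01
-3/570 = -1/190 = -0.01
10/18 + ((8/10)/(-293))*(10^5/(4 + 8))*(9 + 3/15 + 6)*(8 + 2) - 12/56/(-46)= -5872328629/1698228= -3457.92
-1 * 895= -895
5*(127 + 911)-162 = 5028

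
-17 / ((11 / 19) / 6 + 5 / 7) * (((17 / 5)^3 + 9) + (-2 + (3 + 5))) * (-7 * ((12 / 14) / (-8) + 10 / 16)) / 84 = 49.14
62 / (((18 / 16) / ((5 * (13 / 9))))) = 32240 / 81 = 398.02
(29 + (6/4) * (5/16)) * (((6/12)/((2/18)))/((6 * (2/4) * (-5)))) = -2829/320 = -8.84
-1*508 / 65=-508 / 65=-7.82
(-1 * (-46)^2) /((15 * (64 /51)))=-8993 /80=-112.41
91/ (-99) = -91/ 99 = -0.92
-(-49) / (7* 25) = 7 / 25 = 0.28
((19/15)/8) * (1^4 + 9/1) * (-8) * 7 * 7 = -620.67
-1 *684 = -684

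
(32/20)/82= 4/205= 0.02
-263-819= -1082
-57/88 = -0.65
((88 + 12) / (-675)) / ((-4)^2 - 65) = 4 / 1323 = 0.00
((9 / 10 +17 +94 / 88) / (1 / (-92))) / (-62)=95979 / 3410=28.15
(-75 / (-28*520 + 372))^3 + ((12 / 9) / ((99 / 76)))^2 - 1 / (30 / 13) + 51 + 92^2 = 10726608451148445684431 / 1259639997447522240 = 8515.61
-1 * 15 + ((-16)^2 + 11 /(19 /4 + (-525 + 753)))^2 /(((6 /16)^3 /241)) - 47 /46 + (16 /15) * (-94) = 59729728094206707 /199355030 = 299614853.43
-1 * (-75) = 75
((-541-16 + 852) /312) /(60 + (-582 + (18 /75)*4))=-7375 /4064112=-0.00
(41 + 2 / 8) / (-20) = -2.06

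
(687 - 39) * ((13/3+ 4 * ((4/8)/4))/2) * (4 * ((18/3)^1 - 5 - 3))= -12528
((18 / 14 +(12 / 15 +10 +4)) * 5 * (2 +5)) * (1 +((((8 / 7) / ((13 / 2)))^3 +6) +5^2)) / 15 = 4526213728 / 3767855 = 1201.27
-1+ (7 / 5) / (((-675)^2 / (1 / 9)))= -20503118 / 20503125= -1.00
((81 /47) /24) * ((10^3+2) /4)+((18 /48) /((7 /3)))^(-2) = 56.70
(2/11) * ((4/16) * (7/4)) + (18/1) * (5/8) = 997/88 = 11.33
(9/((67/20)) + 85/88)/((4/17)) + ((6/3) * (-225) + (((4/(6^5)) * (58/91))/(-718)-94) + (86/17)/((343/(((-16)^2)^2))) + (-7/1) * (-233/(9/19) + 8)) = 3825.32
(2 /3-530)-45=-1723 /3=-574.33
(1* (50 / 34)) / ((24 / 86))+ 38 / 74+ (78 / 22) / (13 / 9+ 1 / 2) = 22104331 / 2905980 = 7.61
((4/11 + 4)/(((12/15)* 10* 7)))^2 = 36/5929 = 0.01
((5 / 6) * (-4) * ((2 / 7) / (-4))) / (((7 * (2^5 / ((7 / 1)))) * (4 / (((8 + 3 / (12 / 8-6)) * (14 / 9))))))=55 / 2592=0.02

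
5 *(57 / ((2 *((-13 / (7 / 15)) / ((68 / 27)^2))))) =-307496 / 9477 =-32.45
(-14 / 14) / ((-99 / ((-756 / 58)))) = -42 / 319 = -0.13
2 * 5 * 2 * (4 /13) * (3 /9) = 2.05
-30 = -30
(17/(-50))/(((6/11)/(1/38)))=-187/11400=-0.02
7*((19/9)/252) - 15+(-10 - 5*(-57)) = 260.06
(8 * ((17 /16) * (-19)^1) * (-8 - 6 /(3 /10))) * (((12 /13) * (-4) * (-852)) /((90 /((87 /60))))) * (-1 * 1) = -74486384 /325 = -229188.87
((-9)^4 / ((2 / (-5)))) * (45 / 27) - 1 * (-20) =-54635 / 2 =-27317.50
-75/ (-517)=0.15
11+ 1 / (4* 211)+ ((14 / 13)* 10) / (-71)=8451895 / 779012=10.85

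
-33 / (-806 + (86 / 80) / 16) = 21120 / 515797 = 0.04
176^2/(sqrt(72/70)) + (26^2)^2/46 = 40477.01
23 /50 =0.46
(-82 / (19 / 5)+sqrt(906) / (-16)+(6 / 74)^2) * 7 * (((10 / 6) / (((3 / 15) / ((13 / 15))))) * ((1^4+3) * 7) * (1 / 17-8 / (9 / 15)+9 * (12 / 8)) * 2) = -9671711140 / 702297-73255 * sqrt(906) / 1836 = -14972.50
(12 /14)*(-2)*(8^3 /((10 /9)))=-27648 /35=-789.94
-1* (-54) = 54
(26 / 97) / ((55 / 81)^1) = 0.39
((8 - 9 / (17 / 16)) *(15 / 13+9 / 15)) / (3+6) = -304 / 3315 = -0.09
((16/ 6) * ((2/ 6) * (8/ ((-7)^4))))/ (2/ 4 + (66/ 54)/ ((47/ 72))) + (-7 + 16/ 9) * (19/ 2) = -53124523/ 1070846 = -49.61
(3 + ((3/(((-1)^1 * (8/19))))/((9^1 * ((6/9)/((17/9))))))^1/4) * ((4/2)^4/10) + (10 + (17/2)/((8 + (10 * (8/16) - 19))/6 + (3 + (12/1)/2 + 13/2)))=30253/2088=14.49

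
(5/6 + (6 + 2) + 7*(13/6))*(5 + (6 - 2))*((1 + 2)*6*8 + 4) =31968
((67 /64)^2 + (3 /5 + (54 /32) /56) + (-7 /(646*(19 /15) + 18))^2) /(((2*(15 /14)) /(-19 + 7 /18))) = -14.99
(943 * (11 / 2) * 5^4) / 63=6483125 / 126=51453.37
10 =10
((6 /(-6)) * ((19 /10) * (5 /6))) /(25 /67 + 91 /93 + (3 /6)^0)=-39463 /58612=-0.67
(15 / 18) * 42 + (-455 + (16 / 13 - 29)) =-5821 / 13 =-447.77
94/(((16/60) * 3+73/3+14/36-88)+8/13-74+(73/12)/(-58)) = -12757680/18453479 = -0.69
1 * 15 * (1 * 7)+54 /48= 849 /8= 106.12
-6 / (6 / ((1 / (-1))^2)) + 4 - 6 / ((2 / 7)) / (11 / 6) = -93 / 11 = -8.45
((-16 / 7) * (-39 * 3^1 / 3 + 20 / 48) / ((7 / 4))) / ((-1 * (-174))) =3704 / 12789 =0.29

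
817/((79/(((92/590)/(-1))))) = -37582/23305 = -1.61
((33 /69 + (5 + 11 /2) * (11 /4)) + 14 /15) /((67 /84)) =585137 /15410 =37.97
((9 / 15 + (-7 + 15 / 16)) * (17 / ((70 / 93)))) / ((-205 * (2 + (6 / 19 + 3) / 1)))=13127043 / 115948000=0.11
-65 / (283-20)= -65 / 263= -0.25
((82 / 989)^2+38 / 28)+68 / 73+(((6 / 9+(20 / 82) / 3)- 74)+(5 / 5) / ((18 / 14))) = -25886620307423 / 368867035278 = -70.18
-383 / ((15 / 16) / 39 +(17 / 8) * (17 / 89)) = -7090096 / 7959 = -890.83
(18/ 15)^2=36/ 25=1.44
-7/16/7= -0.06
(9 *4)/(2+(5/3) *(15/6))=216/37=5.84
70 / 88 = 35 / 44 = 0.80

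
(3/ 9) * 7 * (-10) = -70/ 3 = -23.33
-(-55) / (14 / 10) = 275 / 7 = 39.29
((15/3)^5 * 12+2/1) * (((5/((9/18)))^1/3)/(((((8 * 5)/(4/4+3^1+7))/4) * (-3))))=-45835.78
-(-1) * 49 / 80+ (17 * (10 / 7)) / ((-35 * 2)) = 0.27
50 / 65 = 10 / 13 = 0.77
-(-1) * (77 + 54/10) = 412/5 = 82.40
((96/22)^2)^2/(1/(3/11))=15925248/161051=98.88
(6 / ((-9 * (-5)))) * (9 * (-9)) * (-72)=3888 / 5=777.60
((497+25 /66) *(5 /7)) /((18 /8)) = 328270 /2079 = 157.90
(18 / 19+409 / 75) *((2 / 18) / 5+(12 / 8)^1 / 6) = 1.74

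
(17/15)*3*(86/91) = 1462/455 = 3.21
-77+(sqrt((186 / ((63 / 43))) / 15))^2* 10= 481 / 63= 7.63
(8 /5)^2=64 /25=2.56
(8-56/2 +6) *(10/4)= -35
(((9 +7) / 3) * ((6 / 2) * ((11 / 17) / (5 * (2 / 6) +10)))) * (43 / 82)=11352 / 24395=0.47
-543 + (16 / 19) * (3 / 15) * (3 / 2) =-51561 / 95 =-542.75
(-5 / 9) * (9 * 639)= -3195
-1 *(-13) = 13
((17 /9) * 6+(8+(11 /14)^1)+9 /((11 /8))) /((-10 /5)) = -12319 /924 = -13.33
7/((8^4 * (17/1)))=7/69632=0.00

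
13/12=1.08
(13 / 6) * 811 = 1757.17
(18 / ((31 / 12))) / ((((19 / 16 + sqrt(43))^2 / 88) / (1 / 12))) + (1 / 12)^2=0.86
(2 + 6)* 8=64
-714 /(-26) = 357 /13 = 27.46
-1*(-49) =49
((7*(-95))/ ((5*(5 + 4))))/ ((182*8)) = -19/ 1872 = -0.01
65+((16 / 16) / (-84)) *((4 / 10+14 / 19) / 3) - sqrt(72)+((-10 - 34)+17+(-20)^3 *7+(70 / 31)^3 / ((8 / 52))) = -1107181493303 / 19811015 - 6 *sqrt(2) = -55895.65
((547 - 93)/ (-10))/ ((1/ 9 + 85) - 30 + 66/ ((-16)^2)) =-0.82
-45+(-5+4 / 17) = -846 / 17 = -49.76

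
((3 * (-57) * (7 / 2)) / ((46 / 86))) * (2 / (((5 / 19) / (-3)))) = 2933847 / 115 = 25511.71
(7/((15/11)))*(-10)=-154/3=-51.33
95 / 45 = 19 / 9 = 2.11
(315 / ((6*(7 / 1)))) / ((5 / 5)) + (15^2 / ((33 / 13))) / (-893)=145395 / 19646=7.40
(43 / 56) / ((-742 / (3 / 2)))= -129 / 83104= -0.00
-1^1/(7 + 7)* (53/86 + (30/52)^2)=-27589/406952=-0.07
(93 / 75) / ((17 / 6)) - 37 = -15539 / 425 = -36.56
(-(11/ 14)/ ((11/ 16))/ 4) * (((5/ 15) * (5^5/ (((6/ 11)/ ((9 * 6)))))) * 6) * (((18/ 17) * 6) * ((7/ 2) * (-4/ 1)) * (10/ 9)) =297000000/ 17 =17470588.24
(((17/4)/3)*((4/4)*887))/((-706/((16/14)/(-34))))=0.06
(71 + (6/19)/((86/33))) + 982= 860400/817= 1053.12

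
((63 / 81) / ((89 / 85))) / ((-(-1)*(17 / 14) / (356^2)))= 697760 / 9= 77528.89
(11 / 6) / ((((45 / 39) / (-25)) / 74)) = -26455 / 9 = -2939.44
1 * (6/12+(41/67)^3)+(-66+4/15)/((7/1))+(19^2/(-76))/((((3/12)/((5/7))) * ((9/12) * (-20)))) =-163302047/21053410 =-7.76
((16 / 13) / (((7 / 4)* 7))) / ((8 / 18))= 144 / 637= 0.23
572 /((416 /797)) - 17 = 8631 /8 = 1078.88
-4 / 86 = -2 / 43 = -0.05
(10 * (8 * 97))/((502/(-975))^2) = 1844212500/63001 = 29272.75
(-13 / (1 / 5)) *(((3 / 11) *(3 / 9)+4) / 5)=-585 / 11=-53.18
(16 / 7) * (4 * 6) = 384 / 7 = 54.86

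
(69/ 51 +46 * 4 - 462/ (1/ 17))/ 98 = -130367/ 1666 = -78.25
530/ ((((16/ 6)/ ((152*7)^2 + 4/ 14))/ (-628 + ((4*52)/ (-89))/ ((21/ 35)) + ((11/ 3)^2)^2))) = -1138319978441105/ 11214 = -101508826327.90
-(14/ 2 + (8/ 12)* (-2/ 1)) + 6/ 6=-14/ 3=-4.67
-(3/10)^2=-9/100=-0.09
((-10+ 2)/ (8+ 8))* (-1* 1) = 0.50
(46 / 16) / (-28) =-23 / 224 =-0.10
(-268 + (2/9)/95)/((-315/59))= 50.20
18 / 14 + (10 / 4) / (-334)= 5977 / 4676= 1.28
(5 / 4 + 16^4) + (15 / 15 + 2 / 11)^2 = 31720705 / 484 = 65538.65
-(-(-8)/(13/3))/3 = -8/13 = -0.62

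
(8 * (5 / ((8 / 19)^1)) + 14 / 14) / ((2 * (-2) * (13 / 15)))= -360 / 13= -27.69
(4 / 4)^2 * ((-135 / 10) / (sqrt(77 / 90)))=-14.60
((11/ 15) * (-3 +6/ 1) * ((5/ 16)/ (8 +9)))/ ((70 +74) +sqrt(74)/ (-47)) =517 * sqrt(74)/ 12459164000 +218691/ 778697750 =0.00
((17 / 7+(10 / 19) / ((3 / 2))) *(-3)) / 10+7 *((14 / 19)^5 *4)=909609051 / 173326930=5.25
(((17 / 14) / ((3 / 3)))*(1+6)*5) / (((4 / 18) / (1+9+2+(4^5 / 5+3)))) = 168147 / 4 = 42036.75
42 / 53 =0.79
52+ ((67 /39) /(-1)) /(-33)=66991 /1287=52.05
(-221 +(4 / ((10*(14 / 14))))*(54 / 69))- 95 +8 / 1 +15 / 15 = -35269 / 115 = -306.69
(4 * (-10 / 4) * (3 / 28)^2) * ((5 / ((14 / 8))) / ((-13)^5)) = 225 / 254706998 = 0.00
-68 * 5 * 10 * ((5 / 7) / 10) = -1700 / 7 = -242.86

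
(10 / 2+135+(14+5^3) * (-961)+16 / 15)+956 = -1987229 / 15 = -132481.93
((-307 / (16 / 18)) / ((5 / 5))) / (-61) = 2763 / 488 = 5.66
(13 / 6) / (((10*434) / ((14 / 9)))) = 13 / 16740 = 0.00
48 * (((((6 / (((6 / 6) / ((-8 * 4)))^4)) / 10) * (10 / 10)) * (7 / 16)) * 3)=198180864 / 5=39636172.80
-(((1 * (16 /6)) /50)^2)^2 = -256 /31640625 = -0.00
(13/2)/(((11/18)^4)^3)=7519403979270144/3138428376721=2395.91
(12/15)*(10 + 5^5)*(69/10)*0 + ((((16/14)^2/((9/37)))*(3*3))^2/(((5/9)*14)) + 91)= 32880593/84035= 391.27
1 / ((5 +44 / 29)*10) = 29 / 1890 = 0.02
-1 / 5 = -0.20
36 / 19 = 1.89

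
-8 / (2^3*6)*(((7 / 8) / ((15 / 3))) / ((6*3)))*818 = -1.33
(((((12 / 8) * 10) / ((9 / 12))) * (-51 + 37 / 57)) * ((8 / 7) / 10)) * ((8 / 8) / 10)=-656 / 57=-11.51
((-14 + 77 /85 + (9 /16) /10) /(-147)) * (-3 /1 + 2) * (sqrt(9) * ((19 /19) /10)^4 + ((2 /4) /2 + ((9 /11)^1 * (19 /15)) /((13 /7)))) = -13664236709 /190590400000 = -0.07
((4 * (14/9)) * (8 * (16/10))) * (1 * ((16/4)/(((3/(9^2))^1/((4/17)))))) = 172032/85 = 2023.91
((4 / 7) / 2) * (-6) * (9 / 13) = -1.19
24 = 24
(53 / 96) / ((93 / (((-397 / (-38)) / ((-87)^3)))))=-21041 / 223406361792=-0.00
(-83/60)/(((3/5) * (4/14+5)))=-581/1332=-0.44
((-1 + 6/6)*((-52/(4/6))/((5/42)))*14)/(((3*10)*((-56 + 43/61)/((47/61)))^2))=0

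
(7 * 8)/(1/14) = 784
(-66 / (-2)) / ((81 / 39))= 143 / 9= 15.89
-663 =-663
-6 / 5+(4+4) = 34 / 5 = 6.80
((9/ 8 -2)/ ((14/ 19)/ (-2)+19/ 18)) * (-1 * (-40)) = -2394/ 47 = -50.94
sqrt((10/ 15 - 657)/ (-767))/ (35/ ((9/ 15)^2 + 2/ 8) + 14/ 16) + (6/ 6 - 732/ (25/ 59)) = -43163/ 25 + 488 * sqrt(4530669)/ 65410527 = -1726.50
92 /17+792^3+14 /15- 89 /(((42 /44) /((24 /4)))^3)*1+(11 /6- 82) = 86900135468473 /174930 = 496770911.04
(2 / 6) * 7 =7 / 3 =2.33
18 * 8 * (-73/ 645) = -3504/ 215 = -16.30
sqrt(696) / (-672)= -sqrt(174) / 336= -0.04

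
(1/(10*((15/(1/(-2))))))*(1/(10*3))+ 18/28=40493/63000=0.64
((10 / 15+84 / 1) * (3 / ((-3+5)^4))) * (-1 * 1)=-15.88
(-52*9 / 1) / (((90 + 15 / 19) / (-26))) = 134.02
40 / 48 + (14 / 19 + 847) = 96737 / 114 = 848.57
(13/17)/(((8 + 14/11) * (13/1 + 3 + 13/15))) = 65/13294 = 0.00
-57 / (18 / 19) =-361 / 6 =-60.17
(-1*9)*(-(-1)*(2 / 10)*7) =-63 / 5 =-12.60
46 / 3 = 15.33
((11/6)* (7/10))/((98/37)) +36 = 30647/840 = 36.48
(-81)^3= -531441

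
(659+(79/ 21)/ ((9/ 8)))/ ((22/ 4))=250366/ 2079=120.43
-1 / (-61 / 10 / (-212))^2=-4494400 / 3721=-1207.85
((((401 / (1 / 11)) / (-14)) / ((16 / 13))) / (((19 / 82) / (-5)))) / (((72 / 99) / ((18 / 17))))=1163776185 / 144704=8042.46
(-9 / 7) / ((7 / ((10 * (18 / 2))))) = -810 / 49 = -16.53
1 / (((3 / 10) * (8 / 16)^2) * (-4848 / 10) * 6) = -25 / 5454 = -0.00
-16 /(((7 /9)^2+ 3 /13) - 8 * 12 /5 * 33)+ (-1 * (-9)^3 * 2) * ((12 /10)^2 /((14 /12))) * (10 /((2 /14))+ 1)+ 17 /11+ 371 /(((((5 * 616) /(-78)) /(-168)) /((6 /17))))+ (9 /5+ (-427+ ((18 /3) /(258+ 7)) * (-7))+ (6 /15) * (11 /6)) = 12597703812910621 /98492792475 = 127904.83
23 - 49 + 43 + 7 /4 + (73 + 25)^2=38491 /4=9622.75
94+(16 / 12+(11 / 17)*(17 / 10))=2893 / 30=96.43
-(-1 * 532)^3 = 150568768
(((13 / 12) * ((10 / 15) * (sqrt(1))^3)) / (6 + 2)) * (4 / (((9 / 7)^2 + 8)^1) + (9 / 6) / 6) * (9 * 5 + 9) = 49023 / 15136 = 3.24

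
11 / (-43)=-11 / 43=-0.26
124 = 124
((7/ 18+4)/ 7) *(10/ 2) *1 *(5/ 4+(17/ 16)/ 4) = 38315/ 8064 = 4.75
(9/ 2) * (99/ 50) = 891/ 100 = 8.91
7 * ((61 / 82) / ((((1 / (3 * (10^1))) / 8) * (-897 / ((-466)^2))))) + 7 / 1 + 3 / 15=-18544681076 / 61295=-302548.02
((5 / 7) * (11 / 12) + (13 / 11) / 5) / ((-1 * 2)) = -4117 / 9240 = -0.45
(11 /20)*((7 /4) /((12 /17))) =1309 /960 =1.36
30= 30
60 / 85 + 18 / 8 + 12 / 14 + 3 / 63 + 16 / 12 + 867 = 872.19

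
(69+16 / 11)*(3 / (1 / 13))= 2747.73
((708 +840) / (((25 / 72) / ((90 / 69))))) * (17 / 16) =710532 / 115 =6178.54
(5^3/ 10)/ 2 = 25/ 4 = 6.25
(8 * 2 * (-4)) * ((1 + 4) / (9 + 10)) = -320 / 19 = -16.84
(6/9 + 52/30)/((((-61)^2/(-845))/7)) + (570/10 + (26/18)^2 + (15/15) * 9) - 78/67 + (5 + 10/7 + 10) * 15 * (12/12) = 43755060520/141357069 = 309.54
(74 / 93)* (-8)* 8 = -4736 / 93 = -50.92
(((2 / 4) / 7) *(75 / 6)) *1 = 25 / 28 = 0.89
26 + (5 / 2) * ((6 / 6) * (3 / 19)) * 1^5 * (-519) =-6797 / 38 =-178.87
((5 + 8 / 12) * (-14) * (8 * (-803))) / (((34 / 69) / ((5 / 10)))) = 517132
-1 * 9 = -9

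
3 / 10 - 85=-847 / 10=-84.70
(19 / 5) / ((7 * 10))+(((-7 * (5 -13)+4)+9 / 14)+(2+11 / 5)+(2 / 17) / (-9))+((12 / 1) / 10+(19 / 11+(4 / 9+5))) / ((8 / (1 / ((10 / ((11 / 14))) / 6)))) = 350096 / 5355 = 65.38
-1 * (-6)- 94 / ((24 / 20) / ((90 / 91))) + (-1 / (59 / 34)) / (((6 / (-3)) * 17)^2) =-13047115 / 182546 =-71.47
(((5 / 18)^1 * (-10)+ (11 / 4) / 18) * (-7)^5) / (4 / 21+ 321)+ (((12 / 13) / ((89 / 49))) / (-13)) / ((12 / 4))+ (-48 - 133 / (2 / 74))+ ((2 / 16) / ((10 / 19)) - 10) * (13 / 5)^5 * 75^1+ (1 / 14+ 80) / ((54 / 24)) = -1173342115431146783 / 12782894670000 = -91790.02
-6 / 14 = -3 / 7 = -0.43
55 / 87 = 0.63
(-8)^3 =-512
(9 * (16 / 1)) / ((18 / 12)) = 96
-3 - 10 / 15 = -11 / 3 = -3.67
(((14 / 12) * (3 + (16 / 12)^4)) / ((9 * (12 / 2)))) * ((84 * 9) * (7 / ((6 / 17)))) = 2909669 / 1458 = 1995.66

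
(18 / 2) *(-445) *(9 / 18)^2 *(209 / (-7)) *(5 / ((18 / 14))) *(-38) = -4417737.50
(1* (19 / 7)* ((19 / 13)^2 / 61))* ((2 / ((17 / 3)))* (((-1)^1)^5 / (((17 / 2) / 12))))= -987696 / 20855107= -0.05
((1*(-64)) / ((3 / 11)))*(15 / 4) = -880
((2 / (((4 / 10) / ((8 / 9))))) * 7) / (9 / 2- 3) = 560 / 27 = 20.74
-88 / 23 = -3.83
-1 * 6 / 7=-6 / 7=-0.86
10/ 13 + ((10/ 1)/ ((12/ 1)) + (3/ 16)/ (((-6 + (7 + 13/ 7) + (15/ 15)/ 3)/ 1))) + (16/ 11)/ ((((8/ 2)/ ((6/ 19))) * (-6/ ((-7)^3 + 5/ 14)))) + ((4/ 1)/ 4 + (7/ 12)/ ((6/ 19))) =2030616559/ 183495312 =11.07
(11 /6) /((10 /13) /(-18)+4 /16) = 8.85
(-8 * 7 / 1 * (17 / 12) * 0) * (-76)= 0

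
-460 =-460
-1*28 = -28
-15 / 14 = -1.07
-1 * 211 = -211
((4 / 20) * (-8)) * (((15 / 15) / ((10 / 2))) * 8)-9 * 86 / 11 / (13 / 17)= -338102 / 3575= -94.57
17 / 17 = 1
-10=-10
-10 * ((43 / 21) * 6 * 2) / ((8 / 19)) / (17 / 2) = -8170 / 119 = -68.66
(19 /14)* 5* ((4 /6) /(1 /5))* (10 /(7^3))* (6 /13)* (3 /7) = 28500 /218491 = 0.13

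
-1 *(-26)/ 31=26/ 31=0.84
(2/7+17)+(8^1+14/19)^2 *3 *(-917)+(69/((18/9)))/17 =-18040300811/85918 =-209971.14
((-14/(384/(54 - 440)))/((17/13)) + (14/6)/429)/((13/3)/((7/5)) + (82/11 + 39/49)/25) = 9234460375/2937694656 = 3.14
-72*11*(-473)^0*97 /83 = -76824 /83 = -925.59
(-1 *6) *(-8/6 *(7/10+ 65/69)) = 4532/345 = 13.14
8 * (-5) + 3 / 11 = -437 / 11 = -39.73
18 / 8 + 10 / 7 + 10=383 / 28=13.68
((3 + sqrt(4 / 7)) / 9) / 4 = sqrt(7) / 126 + 1 / 12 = 0.10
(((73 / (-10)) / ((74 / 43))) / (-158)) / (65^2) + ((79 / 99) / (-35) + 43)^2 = 438185737107032491 / 237236762763000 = 1847.04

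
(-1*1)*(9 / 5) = -9 / 5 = -1.80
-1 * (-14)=14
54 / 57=18 / 19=0.95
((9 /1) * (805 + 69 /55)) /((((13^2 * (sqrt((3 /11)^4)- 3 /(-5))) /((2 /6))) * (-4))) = -60973 /11492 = -5.31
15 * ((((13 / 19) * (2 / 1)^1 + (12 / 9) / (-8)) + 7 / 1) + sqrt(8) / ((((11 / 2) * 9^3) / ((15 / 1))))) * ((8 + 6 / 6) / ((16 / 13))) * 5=1625 * sqrt(2) / 396 + 2734875 / 608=4503.95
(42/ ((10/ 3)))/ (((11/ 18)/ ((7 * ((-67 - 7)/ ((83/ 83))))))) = -587412/ 55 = -10680.22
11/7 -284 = -1977/7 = -282.43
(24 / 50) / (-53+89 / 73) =-73 / 7875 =-0.01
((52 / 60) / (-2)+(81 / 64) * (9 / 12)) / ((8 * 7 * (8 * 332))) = 283 / 81592320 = 0.00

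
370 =370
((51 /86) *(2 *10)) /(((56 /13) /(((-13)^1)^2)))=560235 /1204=465.31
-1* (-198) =198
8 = 8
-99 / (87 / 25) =-825 / 29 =-28.45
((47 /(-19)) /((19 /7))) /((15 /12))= -1316 /1805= -0.73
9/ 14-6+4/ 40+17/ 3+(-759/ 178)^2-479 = -1531695863/ 3326820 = -460.41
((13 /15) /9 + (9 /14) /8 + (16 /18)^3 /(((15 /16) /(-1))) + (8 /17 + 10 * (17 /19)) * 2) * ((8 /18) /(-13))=-7224724061 /11570848380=-0.62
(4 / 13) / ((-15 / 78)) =-8 / 5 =-1.60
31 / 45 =0.69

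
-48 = -48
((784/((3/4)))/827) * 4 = 12544/2481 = 5.06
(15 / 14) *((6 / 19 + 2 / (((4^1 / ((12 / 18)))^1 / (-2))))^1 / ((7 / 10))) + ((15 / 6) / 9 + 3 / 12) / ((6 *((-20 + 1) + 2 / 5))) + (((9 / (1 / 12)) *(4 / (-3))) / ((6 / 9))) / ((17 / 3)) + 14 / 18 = -12043819861 / 317932776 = -37.88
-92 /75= -1.23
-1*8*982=-7856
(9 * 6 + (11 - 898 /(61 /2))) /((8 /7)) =15183 /488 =31.11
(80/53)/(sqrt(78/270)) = 240*sqrt(65)/689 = 2.81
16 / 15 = 1.07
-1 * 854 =-854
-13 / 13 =-1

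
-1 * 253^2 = -64009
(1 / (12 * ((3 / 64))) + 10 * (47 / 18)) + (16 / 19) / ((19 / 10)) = 92051 / 3249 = 28.33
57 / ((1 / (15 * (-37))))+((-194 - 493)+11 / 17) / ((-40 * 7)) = -37642733 / 1190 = -31632.55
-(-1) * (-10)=-10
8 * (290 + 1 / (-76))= 44078 / 19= 2319.89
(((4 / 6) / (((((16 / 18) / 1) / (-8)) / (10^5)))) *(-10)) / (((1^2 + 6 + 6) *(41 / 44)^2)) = 11616000000 / 21853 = 531551.73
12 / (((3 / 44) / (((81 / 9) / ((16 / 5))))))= 495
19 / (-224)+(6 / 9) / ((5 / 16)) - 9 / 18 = 5203 / 3360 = 1.55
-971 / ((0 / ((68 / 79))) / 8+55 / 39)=-37869 / 55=-688.53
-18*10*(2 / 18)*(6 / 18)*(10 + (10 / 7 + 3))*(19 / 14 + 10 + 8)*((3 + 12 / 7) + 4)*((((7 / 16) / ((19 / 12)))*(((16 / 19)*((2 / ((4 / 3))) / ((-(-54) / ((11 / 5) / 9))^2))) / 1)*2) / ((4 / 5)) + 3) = -237274779322517 / 4874416218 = -48677.58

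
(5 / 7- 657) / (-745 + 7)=2297 / 2583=0.89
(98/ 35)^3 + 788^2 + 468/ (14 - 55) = 3182392004/ 5125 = 620954.54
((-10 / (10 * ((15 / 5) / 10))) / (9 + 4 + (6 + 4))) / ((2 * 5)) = -1 / 69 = -0.01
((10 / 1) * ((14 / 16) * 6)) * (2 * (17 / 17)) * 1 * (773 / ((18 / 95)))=2570225 / 6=428370.83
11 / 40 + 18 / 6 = 3.28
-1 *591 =-591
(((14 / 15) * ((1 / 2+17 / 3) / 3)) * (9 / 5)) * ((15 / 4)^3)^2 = 39335625 / 4096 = 9603.42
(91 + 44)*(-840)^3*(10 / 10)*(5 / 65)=-80015040000 / 13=-6155003076.92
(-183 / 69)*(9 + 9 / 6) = -1281 / 46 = -27.85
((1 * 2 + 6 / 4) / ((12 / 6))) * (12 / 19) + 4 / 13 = 349 / 247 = 1.41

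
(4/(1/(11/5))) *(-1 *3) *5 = -132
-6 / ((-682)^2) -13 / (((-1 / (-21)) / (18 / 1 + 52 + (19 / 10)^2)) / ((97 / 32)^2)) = -2198627680139337 / 11907174400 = -184647.31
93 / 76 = 1.22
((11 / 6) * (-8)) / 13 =-44 / 39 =-1.13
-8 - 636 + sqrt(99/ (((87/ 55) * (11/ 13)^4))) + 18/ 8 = -2567/ 4 + 169 * sqrt(435)/ 319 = -630.70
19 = 19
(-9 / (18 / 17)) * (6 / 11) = -51 / 11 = -4.64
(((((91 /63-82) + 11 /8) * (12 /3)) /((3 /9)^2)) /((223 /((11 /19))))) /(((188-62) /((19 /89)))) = -62711 /5001444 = -0.01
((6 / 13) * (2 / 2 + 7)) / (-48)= -1 / 13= -0.08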